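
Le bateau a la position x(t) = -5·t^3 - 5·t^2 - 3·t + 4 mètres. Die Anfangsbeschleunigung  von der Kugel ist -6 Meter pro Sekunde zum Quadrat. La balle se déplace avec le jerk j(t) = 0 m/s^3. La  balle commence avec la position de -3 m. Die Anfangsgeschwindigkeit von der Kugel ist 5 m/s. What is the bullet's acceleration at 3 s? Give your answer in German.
Wir müssen unsere Gleichung für den Ruck j(t) = 0 1-mal integrieren. Die Stammfunktion von dem Ruck, mit a(0) = -6, ergibt die Beschleunigung: a(t) = -6. Wir haben die Beschleunigung a(t) = -6. Durch Einsetzen von t = 3: a(3) = -6.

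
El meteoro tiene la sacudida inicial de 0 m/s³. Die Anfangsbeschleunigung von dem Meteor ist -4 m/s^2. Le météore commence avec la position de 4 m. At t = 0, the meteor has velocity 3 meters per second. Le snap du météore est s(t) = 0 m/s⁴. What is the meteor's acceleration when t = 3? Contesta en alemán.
Wir müssen unsere Gleichung für den Snap s(t) = 0 2-mal integrieren. Das Integral von dem Snap ist der Ruck. Mit j(0) = 0 erhalten wir j(t) = 0. Mit ∫j(t)dt und Anwendung von a(0) = -4, finden wir a(t) = -4. Aus der Gleichung für die Beschleunigung a(t) = -4, setzen wir t = 3 ein und erhalten a = -4.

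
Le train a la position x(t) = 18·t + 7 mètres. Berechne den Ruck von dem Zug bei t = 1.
Ausgehend von der Position x(t) = 18·t + 7, nehmen wir 3 Ableitungen. Die Ableitung von der Position ergibt die Geschwindigkeit: v(t) = 18. Durch Ableiten von der Geschwindigkeit erhalten wir die Beschleunigung: a(t) = 0. Mit d/dt von a(t) finden wir j(t) = 0. Wir haben den Ruck j(t) = 0. Durch Einsetzen von t = 1: j(1) = 0.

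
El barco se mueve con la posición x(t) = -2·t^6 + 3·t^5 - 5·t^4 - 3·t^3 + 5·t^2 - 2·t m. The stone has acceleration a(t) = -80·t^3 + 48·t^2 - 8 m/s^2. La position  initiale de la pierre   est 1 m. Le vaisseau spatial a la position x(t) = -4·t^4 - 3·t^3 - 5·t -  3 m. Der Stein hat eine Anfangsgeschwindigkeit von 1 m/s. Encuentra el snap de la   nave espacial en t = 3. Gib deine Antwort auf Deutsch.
Ausgehend von der Position x(t) = -4·t^4 - 3·t^3 - 5·t - 3, nehmen wir 4 Ableitungen. Mit d/dt von x(t) finden wir v(t) = -16·t^3 - 9·t^2 - 5. Die Ableitung von der Geschwindigkeit ergibt die Beschleunigung: a(t) = -48·t^2 - 18·t. Durch Ableiten von der Beschleunigung erhalten wir den Ruck: j(t) = -96·t - 18. Mit d/dt von j(t) finden wir s(t) = -96. Wir haben den Snap s(t) = -96. Durch Einsetzen von t = 3: s(3) = -96.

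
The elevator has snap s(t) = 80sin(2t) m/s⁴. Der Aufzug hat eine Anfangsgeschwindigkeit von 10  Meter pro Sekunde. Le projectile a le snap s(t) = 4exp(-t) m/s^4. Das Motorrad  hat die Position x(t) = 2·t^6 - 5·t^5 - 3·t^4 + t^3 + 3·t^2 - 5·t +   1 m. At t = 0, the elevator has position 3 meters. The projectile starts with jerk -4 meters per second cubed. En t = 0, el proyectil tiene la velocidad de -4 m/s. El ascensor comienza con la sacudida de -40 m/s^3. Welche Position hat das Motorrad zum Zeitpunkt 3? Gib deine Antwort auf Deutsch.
Mit x(t) = 2·t^6 - 5·t^5 - 3·t^4 + t^3 + 3·t^2 - 5·t + 1 und Einsetzen von t = 3, finden wir x = 40.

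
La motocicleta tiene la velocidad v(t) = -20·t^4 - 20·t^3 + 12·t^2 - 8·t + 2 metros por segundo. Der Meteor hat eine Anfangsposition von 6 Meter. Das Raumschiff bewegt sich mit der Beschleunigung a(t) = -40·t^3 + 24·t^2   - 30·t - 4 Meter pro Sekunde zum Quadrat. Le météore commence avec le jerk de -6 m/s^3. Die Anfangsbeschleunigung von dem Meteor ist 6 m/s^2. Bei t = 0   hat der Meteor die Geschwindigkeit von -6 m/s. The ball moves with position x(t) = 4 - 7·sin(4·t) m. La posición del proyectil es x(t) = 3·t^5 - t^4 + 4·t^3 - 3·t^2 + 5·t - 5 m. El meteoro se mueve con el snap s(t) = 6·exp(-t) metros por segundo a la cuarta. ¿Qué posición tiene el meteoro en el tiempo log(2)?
Necesitamos integrar nuestra ecuación del snap s(t) = 6·exp(-t) 4 veces. Tomando ∫s(t)dt y aplicando j(0) = -6, encontramos j(t) = -6·exp(-t). La antiderivada de la sacudida es la aceleración. Usando a(0) = 6, obtenemos a(t) = 6·exp(-t). La integral de la aceleración es la velocidad. Usando v(0) = -6, obtenemos v(t) = -6·exp(-t). Tomando ∫v(t)dt y aplicando x(0) = 6, encontramos x(t) = 6·exp(-t). De la ecuación de la posición x(t) = 6·exp(-t), sustituimos t = log(2) para obtener x = 3.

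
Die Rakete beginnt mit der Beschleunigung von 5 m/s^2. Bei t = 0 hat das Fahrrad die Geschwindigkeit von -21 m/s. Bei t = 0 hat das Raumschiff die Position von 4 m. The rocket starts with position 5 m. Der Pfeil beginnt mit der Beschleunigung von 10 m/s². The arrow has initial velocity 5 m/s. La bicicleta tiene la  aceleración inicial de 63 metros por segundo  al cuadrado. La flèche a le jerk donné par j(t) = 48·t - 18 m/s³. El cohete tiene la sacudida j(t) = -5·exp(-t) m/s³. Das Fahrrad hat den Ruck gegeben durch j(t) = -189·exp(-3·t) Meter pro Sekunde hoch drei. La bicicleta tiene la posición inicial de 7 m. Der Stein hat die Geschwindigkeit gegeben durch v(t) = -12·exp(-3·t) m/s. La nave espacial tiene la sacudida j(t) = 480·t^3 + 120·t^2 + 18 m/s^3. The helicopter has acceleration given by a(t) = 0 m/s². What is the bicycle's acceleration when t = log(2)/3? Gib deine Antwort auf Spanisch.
Partiendo de la sacudida j(t) = -189·exp(-3·t), tomamos 1 integral. La integral de la sacudida, con a(0) = 63, da la aceleración: a(t) = 63·exp(-3·t). De la ecuación de la aceleración a(t) = 63·exp(-3·t), sustituimos t = log(2)/3 para obtener a = 63/2.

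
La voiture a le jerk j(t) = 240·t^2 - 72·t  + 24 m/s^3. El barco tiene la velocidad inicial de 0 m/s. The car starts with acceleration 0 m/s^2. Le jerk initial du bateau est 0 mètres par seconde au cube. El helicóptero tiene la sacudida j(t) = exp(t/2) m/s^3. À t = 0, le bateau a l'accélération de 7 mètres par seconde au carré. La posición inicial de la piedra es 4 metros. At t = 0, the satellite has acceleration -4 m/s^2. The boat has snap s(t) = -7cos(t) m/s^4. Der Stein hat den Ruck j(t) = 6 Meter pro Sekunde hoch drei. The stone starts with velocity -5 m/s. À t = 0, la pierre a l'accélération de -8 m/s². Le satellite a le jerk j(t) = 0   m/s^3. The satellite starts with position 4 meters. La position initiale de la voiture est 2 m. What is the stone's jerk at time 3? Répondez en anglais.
We have jerk j(t) = 6. Substituting t = 3: j(3) = 6.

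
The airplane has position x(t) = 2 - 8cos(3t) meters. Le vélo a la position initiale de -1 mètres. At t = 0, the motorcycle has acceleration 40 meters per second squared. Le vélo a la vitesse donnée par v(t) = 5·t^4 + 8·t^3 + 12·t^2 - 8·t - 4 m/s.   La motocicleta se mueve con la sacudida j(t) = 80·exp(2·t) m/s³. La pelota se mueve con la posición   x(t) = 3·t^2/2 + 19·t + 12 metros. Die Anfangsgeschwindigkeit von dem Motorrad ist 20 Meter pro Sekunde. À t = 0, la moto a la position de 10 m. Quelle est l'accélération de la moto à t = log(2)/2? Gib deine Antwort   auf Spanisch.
Para resolver esto, necesitamos tomar 1 integral de nuestra ecuación de la sacudida j(t) = 80·exp(2·t). Integrando la sacudida y usando la condición inicial a(0) = 40, obtenemos a(t) = 40·exp(2·t). Usando a(t) = 40·exp(2·t) y sustituyendo t = log(2)/2, encontramos a = 80.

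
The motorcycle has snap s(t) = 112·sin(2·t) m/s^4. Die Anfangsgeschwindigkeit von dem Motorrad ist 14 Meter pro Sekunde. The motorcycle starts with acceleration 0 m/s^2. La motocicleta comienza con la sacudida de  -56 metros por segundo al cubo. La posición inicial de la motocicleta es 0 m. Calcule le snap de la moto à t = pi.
Nous avons le snap s(t) = 112·sin(2·t). En substituant t = pi: s(pi) = 0.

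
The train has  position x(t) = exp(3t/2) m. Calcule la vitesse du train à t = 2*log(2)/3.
En partant de la position x(t) = exp(3·t/2), nous prenons 1 dérivée. En prenant d/dt de x(t), nous trouvons v(t) = 3·exp(3·t/2)/2. En utilisant v(t) = 3·exp(3·t/2)/2 et en substituant t = 2*log(2)/3, nous trouvons v = 3.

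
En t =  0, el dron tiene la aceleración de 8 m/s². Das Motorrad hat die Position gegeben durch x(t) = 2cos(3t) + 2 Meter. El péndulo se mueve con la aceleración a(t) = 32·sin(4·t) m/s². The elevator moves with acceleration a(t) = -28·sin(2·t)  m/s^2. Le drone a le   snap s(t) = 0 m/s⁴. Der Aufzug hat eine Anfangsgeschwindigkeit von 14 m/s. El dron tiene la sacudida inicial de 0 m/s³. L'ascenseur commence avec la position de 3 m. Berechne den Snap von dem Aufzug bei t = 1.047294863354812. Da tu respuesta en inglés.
We must differentiate our acceleration equation a(t) = -28·sin(2·t) 2 times. Differentiating acceleration, we get jerk: j(t) = -56·cos(2·t). Differentiating jerk, we get snap: s(t) = 112·sin(2·t). We have snap s(t) = 112·sin(2·t). Substituting t = 1.047294863354812: s(1.047294863354812) = 96.9839444251903.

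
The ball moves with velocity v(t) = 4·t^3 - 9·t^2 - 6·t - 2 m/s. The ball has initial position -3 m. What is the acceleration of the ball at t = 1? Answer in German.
Wir müssen unsere Gleichung für die Geschwindigkeit v(t) = 4·t^3 - 9·t^2 - 6·t - 2 1-mal ableiten. Durch Ableiten von der Geschwindigkeit erhalten wir die Beschleunigung: a(t) = 12·t^2 - 18·t - 6. Aus der Gleichung für die Beschleunigung a(t) = 12·t^2 - 18·t - 6, setzen wir t = 1 ein und erhalten a = -12.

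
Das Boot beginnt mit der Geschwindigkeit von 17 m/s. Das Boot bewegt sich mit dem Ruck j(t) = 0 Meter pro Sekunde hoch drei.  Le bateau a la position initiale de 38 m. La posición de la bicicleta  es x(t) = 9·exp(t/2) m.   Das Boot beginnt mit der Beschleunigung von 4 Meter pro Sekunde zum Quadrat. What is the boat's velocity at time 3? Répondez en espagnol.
Necesitamos integrar nuestra ecuación de la sacudida j(t) = 0 2 veces. Integrando la sacudida y usando la condición inicial a(0) = 4, obtenemos a(t) = 4. Integrando la aceleración y usando la condición inicial v(0) = 17, obtenemos v(t) = 4·t + 17. De la ecuación de la velocidad v(t) = 4·t + 17, sustituimos t = 3 para obtener v = 29.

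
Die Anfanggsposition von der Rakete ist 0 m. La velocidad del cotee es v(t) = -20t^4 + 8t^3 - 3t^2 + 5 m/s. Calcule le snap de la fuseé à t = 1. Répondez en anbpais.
To solve this, we need to take 3 derivatives of our velocity equation v(t) = -20·t^4 + 8·t^3 - 3·t^2 + 5. The derivative of velocity gives acceleration: a(t) = -80·t^3 + 24·t^2 - 6·t. The derivative of acceleration gives jerk: j(t) = -240·t^2 + 48·t - 6. Taking d/dt of j(t), we find s(t) = 48 - 480·t. From the given snap equation s(t) = 48 - 480·t, we substitute t = 1 to get s = -432.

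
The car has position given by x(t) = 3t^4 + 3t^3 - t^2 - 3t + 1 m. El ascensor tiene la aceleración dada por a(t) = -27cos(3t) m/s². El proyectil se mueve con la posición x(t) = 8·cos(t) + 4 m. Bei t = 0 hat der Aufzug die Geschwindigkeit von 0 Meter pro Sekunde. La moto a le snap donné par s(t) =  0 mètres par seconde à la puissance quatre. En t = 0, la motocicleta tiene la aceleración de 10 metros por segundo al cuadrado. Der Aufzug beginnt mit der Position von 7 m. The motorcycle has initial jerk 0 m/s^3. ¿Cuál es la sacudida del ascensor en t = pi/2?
Debemos derivar nuestra ecuación de la aceleración a(t) = -27·cos(3·t) 1 vez. Tomando d/dt de a(t), encontramos j(t) = 81·sin(3·t). De la ecuación de la sacudida j(t) = 81·sin(3·t), sustituimos t = pi/2 para obtener j = -81.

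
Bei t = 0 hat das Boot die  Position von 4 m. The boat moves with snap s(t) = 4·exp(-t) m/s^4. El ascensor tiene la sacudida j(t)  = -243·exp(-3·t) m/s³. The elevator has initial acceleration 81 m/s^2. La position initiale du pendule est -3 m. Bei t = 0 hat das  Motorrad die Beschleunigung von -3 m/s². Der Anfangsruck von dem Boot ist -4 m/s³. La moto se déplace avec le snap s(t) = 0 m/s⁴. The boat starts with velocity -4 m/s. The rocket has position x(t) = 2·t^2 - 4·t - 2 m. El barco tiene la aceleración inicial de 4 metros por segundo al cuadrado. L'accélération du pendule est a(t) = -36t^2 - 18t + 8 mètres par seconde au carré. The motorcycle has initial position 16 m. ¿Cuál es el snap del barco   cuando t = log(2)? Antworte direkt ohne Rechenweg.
En t = log(2), s = 2.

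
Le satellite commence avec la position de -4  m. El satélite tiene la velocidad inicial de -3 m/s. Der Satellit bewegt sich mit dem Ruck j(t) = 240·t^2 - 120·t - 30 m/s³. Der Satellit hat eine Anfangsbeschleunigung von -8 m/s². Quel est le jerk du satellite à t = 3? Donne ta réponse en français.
Nous avons le jerk j(t) = 240·t^2 - 120·t - 30. En substituant t = 3: j(3) = 1770.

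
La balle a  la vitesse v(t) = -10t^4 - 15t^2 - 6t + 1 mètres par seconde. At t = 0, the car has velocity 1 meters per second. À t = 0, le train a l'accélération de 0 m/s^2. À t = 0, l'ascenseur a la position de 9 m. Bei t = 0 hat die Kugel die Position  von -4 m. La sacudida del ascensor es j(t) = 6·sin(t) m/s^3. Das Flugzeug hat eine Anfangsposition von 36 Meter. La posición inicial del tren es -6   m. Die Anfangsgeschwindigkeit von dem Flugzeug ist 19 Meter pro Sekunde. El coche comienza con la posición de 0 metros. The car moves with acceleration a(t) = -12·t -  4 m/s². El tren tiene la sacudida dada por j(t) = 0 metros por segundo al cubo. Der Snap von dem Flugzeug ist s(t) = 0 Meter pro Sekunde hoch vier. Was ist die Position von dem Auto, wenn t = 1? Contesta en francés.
Nous devons trouver l'intégrale de notre équation de l'accélération a(t) = -12·t - 4 2 fois. En intégrant l'accélération et en utilisant la condition initiale v(0) = 1, nous obtenons v(t) = -6·t^2 - 4·t + 1. En prenant ∫v(t)dt et en appliquant x(0) = 0, nous trouvons x(t) = -2·t^3 - 2·t^2 + t. Nous avons la position x(t) = -2·t^3 - 2·t^2 + t. En substituant t = 1: x(1) = -3.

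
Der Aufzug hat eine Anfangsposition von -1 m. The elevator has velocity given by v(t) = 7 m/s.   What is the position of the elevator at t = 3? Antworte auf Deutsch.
Ausgehend von der Geschwindigkeit v(t) = 7, nehmen wir 1 Integral. Durch Integration von der Geschwindigkeit und Verwendung der Anfangsbedingung x(0) = -1, erhalten wir x(t) = 7·t - 1. Mit x(t) = 7·t - 1 und Einsetzen von t = 3, finden wir x = 20.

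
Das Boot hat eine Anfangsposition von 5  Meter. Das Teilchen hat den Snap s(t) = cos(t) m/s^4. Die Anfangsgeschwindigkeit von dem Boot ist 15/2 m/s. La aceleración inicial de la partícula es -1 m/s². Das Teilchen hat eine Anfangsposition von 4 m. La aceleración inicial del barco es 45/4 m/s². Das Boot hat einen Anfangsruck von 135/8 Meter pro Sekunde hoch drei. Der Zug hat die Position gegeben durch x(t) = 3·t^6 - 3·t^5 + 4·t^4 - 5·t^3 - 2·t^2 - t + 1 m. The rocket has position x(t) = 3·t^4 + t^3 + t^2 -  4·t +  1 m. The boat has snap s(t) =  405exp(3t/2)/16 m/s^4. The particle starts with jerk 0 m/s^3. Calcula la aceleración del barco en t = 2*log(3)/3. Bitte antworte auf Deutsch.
Wir müssen die Stammfunktion unserer Gleichung für den Snap s(t) = 405·exp(3·t/2)/16 2-mal finden. Durch Integration von dem Snap und Verwendung der Anfangsbedingung j(0) = 135/8, erhalten wir j(t) = 135·exp(3·t/2)/8. Das Integral von dem Ruck ist die Beschleunigung. Mit a(0) = 45/4 erhalten wir a(t) = 45·exp(3·t/2)/4. Mit a(t) = 45·exp(3·t/2)/4 und Einsetzen von t = 2*log(3)/3, finden wir a = 135/4.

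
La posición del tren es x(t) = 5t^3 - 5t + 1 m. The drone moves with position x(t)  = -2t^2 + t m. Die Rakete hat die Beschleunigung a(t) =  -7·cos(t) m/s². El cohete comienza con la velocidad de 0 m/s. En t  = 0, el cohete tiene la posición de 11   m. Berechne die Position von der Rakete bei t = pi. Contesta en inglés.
To solve this, we need to take 2 antiderivatives of our acceleration equation a(t) = -7·cos(t). The antiderivative of acceleration, with v(0) = 0, gives velocity: v(t) = -7·sin(t). Finding the integral of v(t) and using x(0) = 11: x(t) = 7·cos(t) + 4. We have position x(t) = 7·cos(t) + 4. Substituting t = pi: x(pi) = -3.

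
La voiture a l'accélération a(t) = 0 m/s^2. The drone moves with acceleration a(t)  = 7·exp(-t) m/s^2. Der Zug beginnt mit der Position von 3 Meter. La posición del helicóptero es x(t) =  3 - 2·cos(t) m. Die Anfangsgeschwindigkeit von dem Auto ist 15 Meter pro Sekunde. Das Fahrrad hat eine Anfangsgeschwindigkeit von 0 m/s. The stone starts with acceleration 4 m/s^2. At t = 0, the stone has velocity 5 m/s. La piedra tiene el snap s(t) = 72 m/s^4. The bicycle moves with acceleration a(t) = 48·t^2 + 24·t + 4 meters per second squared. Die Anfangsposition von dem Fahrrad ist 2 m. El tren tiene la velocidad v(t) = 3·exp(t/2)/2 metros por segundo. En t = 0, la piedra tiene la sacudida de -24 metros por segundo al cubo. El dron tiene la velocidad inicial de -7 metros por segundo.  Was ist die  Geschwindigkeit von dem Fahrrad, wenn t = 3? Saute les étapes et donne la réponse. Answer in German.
Bei t = 3, v = 552.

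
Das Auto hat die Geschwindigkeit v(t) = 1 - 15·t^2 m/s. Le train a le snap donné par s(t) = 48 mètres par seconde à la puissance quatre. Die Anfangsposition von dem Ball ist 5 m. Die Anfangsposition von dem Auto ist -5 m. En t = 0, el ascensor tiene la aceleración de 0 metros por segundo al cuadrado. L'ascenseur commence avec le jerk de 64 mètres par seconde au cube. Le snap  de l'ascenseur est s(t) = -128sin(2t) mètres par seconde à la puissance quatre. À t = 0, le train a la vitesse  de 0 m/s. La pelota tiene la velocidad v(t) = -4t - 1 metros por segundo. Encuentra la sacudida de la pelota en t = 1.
Partiendo de la velocidad v(t) = -4·t - 1, tomamos 2 derivadas. Tomando d/dt de v(t), encontramos a(t) = -4. Tomando d/dt de a(t), encontramos j(t) = 0. Tenemos la sacudida j(t) = 0. Sustituyendo t = 1: j(1) = 0.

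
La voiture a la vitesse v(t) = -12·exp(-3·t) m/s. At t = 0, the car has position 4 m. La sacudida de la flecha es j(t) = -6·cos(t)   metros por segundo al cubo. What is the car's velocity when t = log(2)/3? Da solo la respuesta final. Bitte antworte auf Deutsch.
Die Antwort ist -6.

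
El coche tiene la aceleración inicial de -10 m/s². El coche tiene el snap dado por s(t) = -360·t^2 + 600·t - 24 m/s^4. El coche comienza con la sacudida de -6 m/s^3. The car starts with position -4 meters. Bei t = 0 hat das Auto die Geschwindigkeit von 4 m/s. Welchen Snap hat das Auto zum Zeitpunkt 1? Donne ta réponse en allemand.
Wir haben den Snap s(t) = -360·t^2 + 600·t - 24. Durch Einsetzen von t = 1: s(1) = 216.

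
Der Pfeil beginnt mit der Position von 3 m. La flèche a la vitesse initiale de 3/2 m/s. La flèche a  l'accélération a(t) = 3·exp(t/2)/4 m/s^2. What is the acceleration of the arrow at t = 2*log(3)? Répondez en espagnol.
De la ecuación de la aceleración a(t) = 3·exp(t/2)/4, sustituimos t = 2*log(3) para obtener a = 9/4.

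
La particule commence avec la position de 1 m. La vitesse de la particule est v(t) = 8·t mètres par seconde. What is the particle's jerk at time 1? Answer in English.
To solve this, we need to take 2 derivatives of our velocity equation v(t) = 8·t. Differentiating velocity, we get acceleration: a(t) = 8. The derivative of acceleration gives jerk: j(t) = 0. We have jerk j(t) = 0. Substituting t = 1: j(1) = 0.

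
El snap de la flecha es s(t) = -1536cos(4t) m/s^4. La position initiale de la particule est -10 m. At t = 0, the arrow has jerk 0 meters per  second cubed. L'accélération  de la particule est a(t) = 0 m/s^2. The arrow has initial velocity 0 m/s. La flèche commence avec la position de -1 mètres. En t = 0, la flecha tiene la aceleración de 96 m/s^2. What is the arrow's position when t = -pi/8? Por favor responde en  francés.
Nous devons trouver la primitive de notre équation du snap s(t) = -1536·cos(4·t) 4 fois. En prenant ∫s(t)dt et en appliquant j(0) = 0, nous trouvons j(t) = -384·sin(4·t). La primitive du jerk est l'accélération. En utilisant a(0) = 96, nous obtenons a(t) = 96·cos(4·t). L'intégrale de l'accélération, avec v(0) = 0, donne la vitesse: v(t) = 24·sin(4·t). En intégrant la vitesse et en utilisant la condition initiale x(0) = -1, nous obtenons x(t) = 5 - 6·cos(4·t). Nous avons la position x(t) = 5 - 6·cos(4·t). En substituant t = -pi/8: x(-pi/8) = 5.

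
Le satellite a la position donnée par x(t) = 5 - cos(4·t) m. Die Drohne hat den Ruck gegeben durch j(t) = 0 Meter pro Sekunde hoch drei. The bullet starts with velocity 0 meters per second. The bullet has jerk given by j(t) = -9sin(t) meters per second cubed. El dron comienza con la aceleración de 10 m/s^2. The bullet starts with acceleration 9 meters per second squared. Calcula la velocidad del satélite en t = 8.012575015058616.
Para resolver esto, necesitamos tomar 1 derivada de nuestra ecuación de la posición x(t) = 5 - cos(4·t). Tomando d/dt de x(t), encontramos v(t) = 4·sin(4·t). Tenemos la velocidad v(t) = 4·sin(4·t). Sustituyendo t = 8.012575015058616: v(8.012575015058616) = 2.37069216064363.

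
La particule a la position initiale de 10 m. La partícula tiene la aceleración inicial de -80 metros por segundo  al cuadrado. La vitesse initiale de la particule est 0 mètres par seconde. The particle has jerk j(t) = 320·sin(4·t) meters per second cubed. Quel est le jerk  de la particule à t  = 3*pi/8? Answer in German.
Wir haben den Ruck j(t) = 320·sin(4·t). Durch Einsetzen von t = 3*pi/8: j(3*pi/8) = -320.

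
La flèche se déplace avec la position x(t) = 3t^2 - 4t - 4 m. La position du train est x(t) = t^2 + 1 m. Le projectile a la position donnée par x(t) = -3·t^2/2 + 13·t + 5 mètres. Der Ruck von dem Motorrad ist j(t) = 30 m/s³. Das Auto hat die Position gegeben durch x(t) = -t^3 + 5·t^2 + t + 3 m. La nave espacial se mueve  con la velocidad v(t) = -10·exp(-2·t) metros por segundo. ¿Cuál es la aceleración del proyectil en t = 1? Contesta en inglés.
To solve this, we need to take 2 derivatives of our position equation x(t) = -3·t^2/2 + 13·t + 5. Taking d/dt of x(t), we find v(t) = 13 - 3·t. The derivative of velocity gives acceleration: a(t) = -3. Using a(t) = -3 and substituting t = 1, we find a = -3.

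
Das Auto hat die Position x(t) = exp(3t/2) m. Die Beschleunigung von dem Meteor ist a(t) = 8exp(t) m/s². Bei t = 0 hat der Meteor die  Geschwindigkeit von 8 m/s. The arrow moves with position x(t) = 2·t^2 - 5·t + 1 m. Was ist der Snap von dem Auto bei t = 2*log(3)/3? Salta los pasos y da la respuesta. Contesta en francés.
La réponse est 243/16.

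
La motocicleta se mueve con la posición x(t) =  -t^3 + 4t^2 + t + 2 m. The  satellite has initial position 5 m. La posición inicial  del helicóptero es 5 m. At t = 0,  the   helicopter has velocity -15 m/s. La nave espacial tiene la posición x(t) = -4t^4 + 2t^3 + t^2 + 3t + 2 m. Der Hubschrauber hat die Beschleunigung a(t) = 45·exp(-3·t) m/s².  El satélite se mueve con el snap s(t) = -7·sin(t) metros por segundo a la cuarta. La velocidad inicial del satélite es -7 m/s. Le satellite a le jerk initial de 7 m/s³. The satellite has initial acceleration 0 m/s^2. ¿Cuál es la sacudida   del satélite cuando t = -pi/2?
Para resolver esto, necesitamos tomar 1 integral de nuestra ecuación del snap s(t) = -7·sin(t). Tomando ∫s(t)dt y aplicando j(0) = 7, encontramos j(t) = 7·cos(t). De la ecuación de la sacudida j(t) = 7·cos(t), sustituimos t = -pi/2 para obtener j = 0.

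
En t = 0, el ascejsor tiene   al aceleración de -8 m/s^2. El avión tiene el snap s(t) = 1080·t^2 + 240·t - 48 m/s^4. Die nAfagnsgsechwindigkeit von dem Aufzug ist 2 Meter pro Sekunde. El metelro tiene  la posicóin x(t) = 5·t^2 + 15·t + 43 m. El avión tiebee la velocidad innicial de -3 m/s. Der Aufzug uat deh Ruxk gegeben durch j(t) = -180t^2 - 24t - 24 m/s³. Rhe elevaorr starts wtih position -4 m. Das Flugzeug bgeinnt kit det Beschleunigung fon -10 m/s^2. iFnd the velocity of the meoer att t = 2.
Starting from position x(t) = 5·t^2 + 15·t + 43, we take 1 derivative. Taking d/dt of x(t), we find v(t) = 10·t + 15. Using v(t) = 10·t + 15 and substituting t = 2, we find v = 35.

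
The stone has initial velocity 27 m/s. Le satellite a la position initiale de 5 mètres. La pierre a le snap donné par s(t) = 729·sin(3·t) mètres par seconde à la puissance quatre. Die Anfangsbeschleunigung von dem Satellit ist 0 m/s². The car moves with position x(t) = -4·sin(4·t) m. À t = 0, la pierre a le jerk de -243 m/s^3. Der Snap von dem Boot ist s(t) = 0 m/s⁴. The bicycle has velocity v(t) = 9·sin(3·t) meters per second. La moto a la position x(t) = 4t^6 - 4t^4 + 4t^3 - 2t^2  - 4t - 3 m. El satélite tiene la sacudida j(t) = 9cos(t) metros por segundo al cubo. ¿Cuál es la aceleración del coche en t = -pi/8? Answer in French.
Nous devons dériver notre équation de la position x(t) = -4·sin(4·t) 2 fois. En dérivant la position, nous obtenons la vitesse: v(t) = -16·cos(4·t). En dérivant la vitesse, nous obtenons l'accélération: a(t) = 64·sin(4·t). Nous avons l'accélération a(t) = 64·sin(4·t). En substituant t = -pi/8: a(-pi/8) = -64.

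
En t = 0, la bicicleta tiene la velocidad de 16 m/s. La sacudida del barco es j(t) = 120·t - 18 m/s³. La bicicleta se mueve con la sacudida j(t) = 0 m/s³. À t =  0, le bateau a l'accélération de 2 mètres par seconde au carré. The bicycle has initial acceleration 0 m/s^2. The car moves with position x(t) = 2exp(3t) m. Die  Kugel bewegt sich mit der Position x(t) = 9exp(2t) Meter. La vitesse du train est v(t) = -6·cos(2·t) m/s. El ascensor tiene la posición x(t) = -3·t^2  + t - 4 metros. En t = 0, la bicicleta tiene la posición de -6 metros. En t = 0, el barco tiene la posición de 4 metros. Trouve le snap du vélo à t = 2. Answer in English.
Starting from jerk j(t) = 0, we take 1 derivative. Taking d/dt of j(t), we find s(t) = 0. Using s(t) = 0 and substituting t = 2, we find s = 0.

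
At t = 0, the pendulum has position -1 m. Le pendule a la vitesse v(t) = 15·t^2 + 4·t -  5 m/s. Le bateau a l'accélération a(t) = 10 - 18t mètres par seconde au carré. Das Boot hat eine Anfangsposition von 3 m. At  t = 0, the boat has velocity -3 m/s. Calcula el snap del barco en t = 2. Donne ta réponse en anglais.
To solve this, we need to take 2 derivatives of our acceleration equation a(t) = 10 - 18·t. Differentiating acceleration, we get jerk: j(t) = -18. The derivative of jerk gives snap: s(t) = 0. We have snap s(t) = 0. Substituting t = 2: s(2) = 0.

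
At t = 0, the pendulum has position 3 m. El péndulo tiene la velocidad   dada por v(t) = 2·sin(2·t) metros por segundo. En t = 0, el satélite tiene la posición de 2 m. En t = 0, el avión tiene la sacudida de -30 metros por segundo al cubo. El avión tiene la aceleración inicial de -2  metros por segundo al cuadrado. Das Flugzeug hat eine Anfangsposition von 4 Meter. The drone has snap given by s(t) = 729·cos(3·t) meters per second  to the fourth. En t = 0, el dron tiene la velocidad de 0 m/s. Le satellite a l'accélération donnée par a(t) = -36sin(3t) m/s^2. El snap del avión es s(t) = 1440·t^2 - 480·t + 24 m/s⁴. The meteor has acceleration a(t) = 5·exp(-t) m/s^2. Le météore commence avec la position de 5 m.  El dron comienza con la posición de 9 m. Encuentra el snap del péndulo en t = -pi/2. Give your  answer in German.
Um dies zu lösen, müssen wir 3 Ableitungen unserer Gleichung für die Geschwindigkeit v(t) = 2·sin(2·t) nehmen. Mit d/dt von v(t) finden wir a(t) = 4·cos(2·t). Mit d/dt von a(t) finden wir j(t) = -8·sin(2·t). Mit d/dt von j(t) finden wir s(t) = -16·cos(2·t). Wir haben den Snap s(t) = -16·cos(2·t). Durch Einsetzen von t = -pi/2: s(-pi/2) = 16.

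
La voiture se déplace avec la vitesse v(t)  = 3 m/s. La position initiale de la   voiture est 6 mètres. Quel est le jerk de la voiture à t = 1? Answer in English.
To solve this, we need to take 2 derivatives of our velocity equation v(t) = 3. The derivative of velocity gives acceleration: a(t) = 0. The derivative of acceleration gives jerk: j(t) = 0. From the given jerk equation j(t) = 0, we substitute t = 1 to get j = 0.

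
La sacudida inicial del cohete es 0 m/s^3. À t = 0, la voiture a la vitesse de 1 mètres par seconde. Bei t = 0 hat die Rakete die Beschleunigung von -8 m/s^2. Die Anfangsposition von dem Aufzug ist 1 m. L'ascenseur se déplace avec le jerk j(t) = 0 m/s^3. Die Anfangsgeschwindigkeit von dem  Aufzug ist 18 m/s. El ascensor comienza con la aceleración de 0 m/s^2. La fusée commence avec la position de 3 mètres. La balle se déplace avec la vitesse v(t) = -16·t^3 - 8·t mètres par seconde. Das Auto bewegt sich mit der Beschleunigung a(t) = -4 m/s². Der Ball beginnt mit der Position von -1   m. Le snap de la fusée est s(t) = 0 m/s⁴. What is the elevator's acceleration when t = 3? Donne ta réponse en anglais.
We must find the integral of our jerk equation j(t) = 0 1 time. The integral of jerk is acceleration. Using a(0) = 0, we get a(t) = 0. Using a(t) = 0 and substituting t = 3, we find a = 0.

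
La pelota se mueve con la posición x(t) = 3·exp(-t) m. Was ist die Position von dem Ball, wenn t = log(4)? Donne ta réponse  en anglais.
We have position x(t) = 3·exp(-t). Substituting t = log(4): x(log(4)) = 3/4.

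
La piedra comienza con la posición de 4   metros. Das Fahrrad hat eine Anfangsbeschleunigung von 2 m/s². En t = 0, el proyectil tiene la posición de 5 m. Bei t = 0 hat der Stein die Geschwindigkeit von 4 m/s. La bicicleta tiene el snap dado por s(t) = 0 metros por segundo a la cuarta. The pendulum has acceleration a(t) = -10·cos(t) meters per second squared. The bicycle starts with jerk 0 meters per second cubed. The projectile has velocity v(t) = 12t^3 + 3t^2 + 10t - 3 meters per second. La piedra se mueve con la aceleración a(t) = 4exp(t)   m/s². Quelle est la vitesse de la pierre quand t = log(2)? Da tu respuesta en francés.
Nous devons trouver la primitive de notre équation de l'accélération a(t) = 4·exp(t) 1 fois. En prenant ∫a(t)dt et en appliquant v(0) = 4, nous trouvons v(t) = 4·exp(t). De l'équation de la vitesse v(t) = 4·exp(t), nous substituons t = log(2) pour obtenir v = 8.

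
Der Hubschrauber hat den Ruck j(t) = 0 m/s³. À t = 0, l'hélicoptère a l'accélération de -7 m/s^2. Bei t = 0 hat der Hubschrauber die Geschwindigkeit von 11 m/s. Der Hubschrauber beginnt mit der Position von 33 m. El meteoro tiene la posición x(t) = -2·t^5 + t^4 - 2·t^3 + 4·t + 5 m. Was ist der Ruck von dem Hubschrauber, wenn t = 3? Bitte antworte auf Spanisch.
Tenemos la sacudida j(t) = 0. Sustituyendo t = 3: j(3) = 0.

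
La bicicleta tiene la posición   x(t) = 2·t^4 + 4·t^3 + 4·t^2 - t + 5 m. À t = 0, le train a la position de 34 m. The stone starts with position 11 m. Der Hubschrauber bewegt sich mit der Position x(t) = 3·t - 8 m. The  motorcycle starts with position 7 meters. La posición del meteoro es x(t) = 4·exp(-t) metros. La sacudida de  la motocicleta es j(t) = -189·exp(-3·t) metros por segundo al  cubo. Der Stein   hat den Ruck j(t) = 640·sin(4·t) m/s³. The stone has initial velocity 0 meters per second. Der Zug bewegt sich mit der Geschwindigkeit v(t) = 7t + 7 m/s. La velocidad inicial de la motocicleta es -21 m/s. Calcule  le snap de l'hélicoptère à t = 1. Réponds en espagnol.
Partiendo de la posición x(t) = 3·t - 8, tomamos 4 derivadas. Derivando la posición, obtenemos la velocidad: v(t) = 3. Tomando d/dt de v(t), encontramos a(t) = 0. Tomando d/dt de a(t), encontramos j(t) = 0. Derivando la sacudida, obtenemos el snap: s(t) = 0. Usando s(t) = 0 y sustituyendo t = 1, encontramos s = 0.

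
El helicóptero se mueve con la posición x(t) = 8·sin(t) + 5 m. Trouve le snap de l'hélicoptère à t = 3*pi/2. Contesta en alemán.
Ausgehend von der Position x(t) = 8·sin(t) + 5, nehmen wir 4 Ableitungen. Mit d/dt von x(t) finden wir v(t) = 8·cos(t). Mit d/dt von v(t) finden wir a(t) = -8·sin(t). Die Ableitung von der Beschleunigung ergibt den Ruck: j(t) = -8·cos(t). Mit d/dt von j(t) finden wir s(t) = 8·sin(t). Wir haben den Snap s(t) = 8·sin(t). Durch Einsetzen von t = 3*pi/2: s(3*pi/2) = -8.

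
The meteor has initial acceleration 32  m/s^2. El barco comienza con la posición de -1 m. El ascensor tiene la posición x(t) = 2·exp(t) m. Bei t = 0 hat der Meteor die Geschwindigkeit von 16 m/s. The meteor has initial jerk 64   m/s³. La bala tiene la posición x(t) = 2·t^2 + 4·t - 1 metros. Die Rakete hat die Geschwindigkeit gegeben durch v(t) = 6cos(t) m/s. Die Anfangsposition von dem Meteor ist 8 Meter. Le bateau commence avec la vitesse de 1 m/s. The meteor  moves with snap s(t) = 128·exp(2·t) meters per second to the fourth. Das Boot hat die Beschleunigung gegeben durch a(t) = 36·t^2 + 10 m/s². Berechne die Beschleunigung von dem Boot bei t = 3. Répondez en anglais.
We have acceleration a(t) = 36·t^2 + 10. Substituting t = 3: a(3) = 334.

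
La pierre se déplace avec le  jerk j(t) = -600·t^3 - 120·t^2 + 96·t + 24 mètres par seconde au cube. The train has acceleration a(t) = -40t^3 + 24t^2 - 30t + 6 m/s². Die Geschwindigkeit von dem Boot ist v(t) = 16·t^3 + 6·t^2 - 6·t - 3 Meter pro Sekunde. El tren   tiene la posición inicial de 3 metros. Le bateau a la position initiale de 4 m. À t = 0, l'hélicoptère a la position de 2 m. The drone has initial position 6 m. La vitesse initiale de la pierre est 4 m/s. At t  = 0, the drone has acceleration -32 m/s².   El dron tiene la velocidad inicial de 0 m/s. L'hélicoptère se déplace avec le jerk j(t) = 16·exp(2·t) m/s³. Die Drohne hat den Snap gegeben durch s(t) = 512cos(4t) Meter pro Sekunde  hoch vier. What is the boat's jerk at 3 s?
Starting from velocity v(t) = 16·t^3 + 6·t^2 - 6·t - 3, we take 2 derivatives. Differentiating velocity, we get acceleration: a(t) = 48·t^2 + 12·t - 6. The derivative of acceleration gives jerk: j(t) = 96·t + 12. From the given jerk equation j(t) = 96·t + 12, we substitute t = 3 to get j = 300.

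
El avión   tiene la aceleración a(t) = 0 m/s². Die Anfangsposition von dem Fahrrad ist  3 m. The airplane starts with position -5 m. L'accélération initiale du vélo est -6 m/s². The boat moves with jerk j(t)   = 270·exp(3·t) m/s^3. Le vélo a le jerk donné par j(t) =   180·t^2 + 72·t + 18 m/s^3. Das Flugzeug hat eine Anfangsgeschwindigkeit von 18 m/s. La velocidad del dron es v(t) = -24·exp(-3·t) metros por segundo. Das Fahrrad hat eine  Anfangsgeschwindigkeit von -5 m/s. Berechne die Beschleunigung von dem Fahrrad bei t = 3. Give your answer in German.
Wir müssen unsere Gleichung für den Ruck j(t) = 180·t^2 + 72·t + 18 1-mal integrieren. Mit ∫j(t)dt und Anwendung von a(0) = -6, finden wir a(t) = 60·t^3 + 36·t^2 + 18·t - 6. Mit a(t) = 60·t^3 + 36·t^2 + 18·t - 6 und Einsetzen von t = 3, finden wir a = 1992.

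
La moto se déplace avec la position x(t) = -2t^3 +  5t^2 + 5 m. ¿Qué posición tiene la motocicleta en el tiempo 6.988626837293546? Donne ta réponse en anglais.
From the given position equation x(t) = -2·t^3 + 5·t^2 + 5, we substitute t = 6.988626837293546 to get x = -433.457194518252.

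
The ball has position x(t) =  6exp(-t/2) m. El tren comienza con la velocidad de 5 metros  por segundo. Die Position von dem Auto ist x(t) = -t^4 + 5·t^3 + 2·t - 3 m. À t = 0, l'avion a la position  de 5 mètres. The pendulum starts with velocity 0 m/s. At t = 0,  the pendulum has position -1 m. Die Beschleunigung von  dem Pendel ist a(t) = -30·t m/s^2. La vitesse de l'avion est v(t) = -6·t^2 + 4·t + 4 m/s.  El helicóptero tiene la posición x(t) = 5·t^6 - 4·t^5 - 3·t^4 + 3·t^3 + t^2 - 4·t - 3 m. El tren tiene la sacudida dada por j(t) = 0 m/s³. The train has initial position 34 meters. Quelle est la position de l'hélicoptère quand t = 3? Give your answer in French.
De l'équation de la position x(t) = 5·t^6 - 4·t^5 - 3·t^4 + 3·t^3 + t^2 - 4·t - 3, nous substituons t = 3 pour obtenir x = 2505.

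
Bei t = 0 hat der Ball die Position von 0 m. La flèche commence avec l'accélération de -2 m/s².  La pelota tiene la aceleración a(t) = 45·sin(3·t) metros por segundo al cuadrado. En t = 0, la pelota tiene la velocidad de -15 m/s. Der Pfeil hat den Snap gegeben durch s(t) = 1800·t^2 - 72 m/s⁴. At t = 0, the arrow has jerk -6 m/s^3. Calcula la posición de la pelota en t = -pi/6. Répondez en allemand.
Wir müssen unsere Gleichung für die Beschleunigung a(t) = 45·sin(3·t) 2-mal integrieren. Das Integral von der Beschleunigung, mit v(0) = -15, ergibt die Geschwindigkeit: v(t) = -15·cos(3·t). Mit ∫v(t)dt und Anwendung von x(0) = 0, finden wir x(t) = -5·sin(3·t). Mit x(t) = -5·sin(3·t) und Einsetzen von t = -pi/6, finden wir x = 5.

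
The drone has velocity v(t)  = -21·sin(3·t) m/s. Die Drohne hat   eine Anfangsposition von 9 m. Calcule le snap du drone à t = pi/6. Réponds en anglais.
To solve this, we need to take 3 derivatives of our velocity equation v(t) = -21·sin(3·t). Differentiating velocity, we get acceleration: a(t) = -63·cos(3·t). The derivative of acceleration gives jerk: j(t) = 189·sin(3·t). Differentiating jerk, we get snap: s(t) = 567·cos(3·t). From the given snap equation s(t) = 567·cos(3·t), we substitute t = pi/6 to get s = 0.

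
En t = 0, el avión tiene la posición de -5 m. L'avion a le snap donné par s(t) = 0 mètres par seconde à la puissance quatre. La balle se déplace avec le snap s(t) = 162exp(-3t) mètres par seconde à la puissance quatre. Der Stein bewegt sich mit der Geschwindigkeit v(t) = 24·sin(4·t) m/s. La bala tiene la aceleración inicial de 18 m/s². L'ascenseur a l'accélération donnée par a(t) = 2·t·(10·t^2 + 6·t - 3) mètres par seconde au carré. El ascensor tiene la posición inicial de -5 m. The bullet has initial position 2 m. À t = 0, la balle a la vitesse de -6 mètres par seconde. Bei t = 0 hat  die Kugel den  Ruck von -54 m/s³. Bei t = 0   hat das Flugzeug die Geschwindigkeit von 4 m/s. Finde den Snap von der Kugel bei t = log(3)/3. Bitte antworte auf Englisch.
From the given snap equation s(t) = 162·exp(-3·t), we substitute t = log(3)/3 to get s = 54.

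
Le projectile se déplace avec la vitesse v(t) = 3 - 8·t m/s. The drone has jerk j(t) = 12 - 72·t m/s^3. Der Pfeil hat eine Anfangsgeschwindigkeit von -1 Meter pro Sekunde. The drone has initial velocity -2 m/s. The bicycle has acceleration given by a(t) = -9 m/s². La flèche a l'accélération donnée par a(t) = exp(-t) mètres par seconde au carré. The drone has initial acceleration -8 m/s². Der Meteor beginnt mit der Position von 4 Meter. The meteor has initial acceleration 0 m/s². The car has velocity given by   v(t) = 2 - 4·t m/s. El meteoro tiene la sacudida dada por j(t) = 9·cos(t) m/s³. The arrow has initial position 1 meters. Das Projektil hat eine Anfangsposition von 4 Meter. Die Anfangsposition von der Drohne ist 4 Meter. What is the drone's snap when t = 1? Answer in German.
Ausgehend von dem Ruck j(t) = 12 - 72·t, nehmen wir 1 Ableitung. Mit d/dt von j(t) finden wir s(t) = -72. Mit s(t) = -72 und Einsetzen von t = 1, finden wir s = -72.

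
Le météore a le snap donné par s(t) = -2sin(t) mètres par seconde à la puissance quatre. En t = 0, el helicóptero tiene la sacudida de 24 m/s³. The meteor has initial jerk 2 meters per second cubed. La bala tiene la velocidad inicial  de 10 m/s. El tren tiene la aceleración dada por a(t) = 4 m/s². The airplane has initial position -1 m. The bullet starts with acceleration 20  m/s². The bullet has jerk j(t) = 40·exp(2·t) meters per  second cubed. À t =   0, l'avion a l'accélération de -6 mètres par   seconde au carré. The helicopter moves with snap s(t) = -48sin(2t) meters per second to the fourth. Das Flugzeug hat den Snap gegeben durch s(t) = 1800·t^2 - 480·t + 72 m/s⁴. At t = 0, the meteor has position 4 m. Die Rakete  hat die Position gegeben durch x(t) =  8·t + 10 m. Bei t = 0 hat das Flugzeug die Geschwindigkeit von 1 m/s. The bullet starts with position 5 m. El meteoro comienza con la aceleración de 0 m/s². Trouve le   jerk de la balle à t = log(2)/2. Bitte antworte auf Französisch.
Nous avons le jerk j(t) = 40·exp(2·t). En substituant t = log(2)/2: j(log(2)/2) = 80.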